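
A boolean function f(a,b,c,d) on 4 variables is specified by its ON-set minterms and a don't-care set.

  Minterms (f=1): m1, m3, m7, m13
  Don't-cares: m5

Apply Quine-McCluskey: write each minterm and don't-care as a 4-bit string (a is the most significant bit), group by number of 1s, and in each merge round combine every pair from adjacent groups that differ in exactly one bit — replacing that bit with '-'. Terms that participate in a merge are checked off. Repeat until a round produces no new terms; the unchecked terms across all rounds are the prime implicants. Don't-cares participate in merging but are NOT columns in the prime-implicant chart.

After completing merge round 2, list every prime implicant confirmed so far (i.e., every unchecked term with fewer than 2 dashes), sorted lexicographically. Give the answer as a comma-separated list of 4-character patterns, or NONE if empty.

Round 0: 0001✓ 0011✓ 0101✓ 0111✓ 1101✓
Round 1: -101 0-01✓ 0-11✓ 00-1✓ 01-1✓
Round 2: 0--1
PIs = {-101, 0--1}

-101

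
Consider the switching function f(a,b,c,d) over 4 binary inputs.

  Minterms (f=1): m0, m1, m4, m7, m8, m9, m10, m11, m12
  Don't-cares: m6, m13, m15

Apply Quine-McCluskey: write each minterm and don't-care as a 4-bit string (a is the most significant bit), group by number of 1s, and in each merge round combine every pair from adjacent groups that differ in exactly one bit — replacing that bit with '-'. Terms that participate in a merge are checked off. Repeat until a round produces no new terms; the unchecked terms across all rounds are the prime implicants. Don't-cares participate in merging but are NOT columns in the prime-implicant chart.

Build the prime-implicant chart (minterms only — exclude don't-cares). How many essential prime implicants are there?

2

Round 0: 0000✓ 0001✓ 0100✓ 0110✓ 0111✓ 1000✓ 1001✓ 1010✓ 1011✓ 1100✓ 1101✓ 1111✓
Round 1: -000✓ -001✓ -100✓ -111 0-00✓ 000-✓ 01-0 011- 1-00✓ 1-01✓ 1-11✓ 10-0✓ 10-1✓ 100-✓ 101-✓ 11-1✓ 110-✓
Round 2: --00 -00- 1--1 1-0- 10--
PIs = {--00, -00-, -111, 01-0, 011-, 1--1, 1-0-, 10--}
Coverage chart:
  m0: --00,-00-
  m1: -00- ←essential
  m4: --00,01-0
  m7: -111,011-
  m8: --00,-00-,1-0-,10--
  m9: -00-,1--1,1-0-,10--
  m10: 10-- ←essential
  m11: 1--1,10--
  m12: --00,1-0-
Essential: -00-, 10--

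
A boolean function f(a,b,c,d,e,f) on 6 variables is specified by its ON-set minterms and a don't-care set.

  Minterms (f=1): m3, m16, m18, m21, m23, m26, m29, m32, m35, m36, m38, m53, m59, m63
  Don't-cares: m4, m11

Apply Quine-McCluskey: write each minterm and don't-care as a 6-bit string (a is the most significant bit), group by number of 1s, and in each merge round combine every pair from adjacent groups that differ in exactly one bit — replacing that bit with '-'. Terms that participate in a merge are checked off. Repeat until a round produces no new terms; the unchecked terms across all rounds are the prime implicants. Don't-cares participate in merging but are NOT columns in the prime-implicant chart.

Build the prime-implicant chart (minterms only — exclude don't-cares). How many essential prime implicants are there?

9

Round 0: 000011✓ 000100✓ 001011✓ 010000✓ 010010✓ 010101✓ 010111✓ 011010✓ 011101✓ 100000✓ 100011✓ 100100✓ 100110✓ 110101✓ 111011✓ 111111✓
Round 1: -00011 -00100 -10101 00-011 01-010 01-101 0100-0 0101-1 100-00 1001-0 111-11
PIs = {-00011, -00100, -10101, 00-011, 01-010, 01-101, 0100-0, 0101-1, 100-00, 1001-0, 111-11}
Coverage chart:
  m3: -00011,00-011
  m16: 0100-0 ←essential
  m18: 01-010,0100-0
  m21: -10101,01-101,0101-1
  m23: 0101-1 ←essential
  m26: 01-010 ←essential
  m29: 01-101 ←essential
  m32: 100-00 ←essential
  m35: -00011 ←essential
  m36: -00100,100-00,1001-0
  m38: 1001-0 ←essential
  m53: -10101 ←essential
  m59: 111-11 ←essential
  m63: 111-11 ←essential
Essential: -00011, -10101, 01-010, 01-101, 0100-0, 0101-1, 100-00, 1001-0, 111-11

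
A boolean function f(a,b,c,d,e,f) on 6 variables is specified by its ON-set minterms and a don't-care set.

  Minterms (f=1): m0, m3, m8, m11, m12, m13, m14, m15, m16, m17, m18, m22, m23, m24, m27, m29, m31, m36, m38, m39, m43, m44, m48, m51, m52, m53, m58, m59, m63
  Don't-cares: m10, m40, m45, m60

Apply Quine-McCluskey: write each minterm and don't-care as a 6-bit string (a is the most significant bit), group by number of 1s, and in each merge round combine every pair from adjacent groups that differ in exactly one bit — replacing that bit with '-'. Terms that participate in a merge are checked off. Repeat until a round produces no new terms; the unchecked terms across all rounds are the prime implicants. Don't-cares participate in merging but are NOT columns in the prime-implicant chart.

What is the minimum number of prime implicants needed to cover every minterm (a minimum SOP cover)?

size-2^0 implicants → 000000(✓)  000011(✓)  001000(✓)  001010(✓)  001011(✓)  001100(✓)  001101(✓)  001110(✓)  001111(✓)  010000(✓)  010001(✓)  010010(✓)  010110(✓)  010111(✓)  011000(✓)  011011(✓)  011101(✓)  011111(✓)  100100(✓)  100110(✓)  100111(✓)  101000(✓)  101011(✓)  101100(✓)  101101(✓)  110000(✓)  110011(✓)  110100(✓)  110101(✓)  111010(✓)  111011(✓)  111100(✓)  111111(✓)
size-2^1 implicants → -01000(✓)  -01011(✓)  -01100(✓)  -01101(✓)  -10000  -11011(✓)  -11111(✓)  0-0000(✓)  0-1000(✓)  0-1011(✓)  0-1101(✓)  0-1111(✓)  00-000(✓)  00-011  001-00(✓)  001-10(✓)  001-11(✓)  0010-0(✓)  00101-(✓)  0011-0(✓)  0011-1(✓)  00110-(✓)  00111-(✓)  01-000(✓)  01-111  010-10  0100-0  01000-  01011-  011-11(✓)  0111-1(✓)  1-0100(✓)  1-1011(✓)  1-1100(✓)  10-100(✓)  1001-0  10011-  101-00(✓)  10110-(✓)  11-011  11-100(✓)  110-00  11010-  111-11(✓)  11101-
size-2^2 implicants → --1011  -01-00  -0110-  -11-11  0--000  0-1-11  0-11-1  001--0  001-1-  0011--  1--100
Unchecked terms (primes): --1011, -01-00, -0110-, -10000, -11-11, 0--000, 0-1-11, 0-11-1, 00-011, 001--0, 001-1-, 0011--, 01-111, 010-10, 0100-0, 01000-, 01011-, 1--100, 1001-0, 10011-, 11-011, 110-00, 11010-, 11101-
Minterm coverage:
  m0 ⊆ 0--000 [E]
  m3 ⊆ 00-011 [E]
  m8 ⊆ -01-00,0--000,001--0
  m11 ⊆ --1011,0-1-11,00-011,001-1-
  m12 ⊆ -01-00,-0110-,001--0,0011--
  m13 ⊆ -0110-,0-11-1,0011--
  m14 ⊆ 001--0,001-1-,0011--
  m15 ⊆ 0-1-11,0-11-1,001-1-,0011--
  m16 ⊆ -10000,0--000,0100-0,01000-
  m17 ⊆ 01000- [E]
  m18 ⊆ 010-10,0100-0
  m22 ⊆ 010-10,01011-
  m23 ⊆ 01-111,01011-
  m24 ⊆ 0--000 [E]
  m27 ⊆ --1011,-11-11,0-1-11
  m29 ⊆ 0-11-1 [E]
  m31 ⊆ -11-11,0-1-11,0-11-1,01-111
  m36 ⊆ 1--100,1001-0
  m38 ⊆ 1001-0,10011-
  m39 ⊆ 10011- [E]
  m43 ⊆ --1011 [E]
  m44 ⊆ -01-00,-0110-,1--100
  m48 ⊆ -10000,110-00
  m51 ⊆ 11-011 [E]
  m52 ⊆ 1--100,110-00,11010-
  m53 ⊆ 11010- [E]
  m58 ⊆ 11101- [E]
  m59 ⊆ --1011,-11-11,11-011,11101-
  m63 ⊆ -11-11 [E]
E = {--1011, -11-11, 0--000, 0-11-1, 00-011, 01000-, 10011-, 11-011, 11010-, 11101-}
Petrick residual → -10000, 001--0, 01-111, 010-10, 1--100
Cover = cd'ef + bc'd'e'f' + bcef + a'd'e'f' + a'cdf + a'b'd'ef + a'b'cf' + a'bdef + a'bc'ef' + a'bc'd'e' + ade'f' + ab'c'de + abd'ef + abc'de' + abcd'e  |cover|=15

15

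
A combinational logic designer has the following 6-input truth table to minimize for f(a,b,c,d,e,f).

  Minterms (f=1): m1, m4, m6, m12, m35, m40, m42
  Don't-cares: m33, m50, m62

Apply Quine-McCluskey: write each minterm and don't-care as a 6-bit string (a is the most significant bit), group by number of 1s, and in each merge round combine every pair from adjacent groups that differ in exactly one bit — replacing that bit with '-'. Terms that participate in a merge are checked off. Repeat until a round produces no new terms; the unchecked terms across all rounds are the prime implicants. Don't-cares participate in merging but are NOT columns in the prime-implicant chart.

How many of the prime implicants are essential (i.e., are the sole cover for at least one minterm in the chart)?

size-2^0 implicants → 000001(✓)  000100(✓)  000110(✓)  001100(✓)  100001(✓)  100011(✓)  101000(✓)  101010(✓)  110010  111110
size-2^1 implicants → -00001  00-100  0001-0  1000-1  1010-0
Unchecked terms (primes): -00001, 00-100, 0001-0, 1000-1, 1010-0, 110010, 111110
Minterm coverage:
  m1 ⊆ -00001 [E]
  m4 ⊆ 00-100,0001-0
  m6 ⊆ 0001-0 [E]
  m12 ⊆ 00-100 [E]
  m35 ⊆ 1000-1 [E]
  m40 ⊆ 1010-0 [E]
  m42 ⊆ 1010-0 [E]
E = {-00001, 00-100, 0001-0, 1000-1, 1010-0}

5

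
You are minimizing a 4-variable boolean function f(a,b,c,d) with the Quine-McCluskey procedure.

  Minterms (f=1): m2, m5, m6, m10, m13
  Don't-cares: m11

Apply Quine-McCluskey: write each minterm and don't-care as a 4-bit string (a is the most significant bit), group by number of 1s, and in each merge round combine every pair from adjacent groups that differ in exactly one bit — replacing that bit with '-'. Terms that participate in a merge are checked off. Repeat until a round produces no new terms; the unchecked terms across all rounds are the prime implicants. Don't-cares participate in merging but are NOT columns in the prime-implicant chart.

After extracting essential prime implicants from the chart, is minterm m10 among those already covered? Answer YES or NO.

[col 0] 0010*, 0101*, 0110*, 1010*, 1011*, 1101*
[col 1] -010, -101, 0-10, 101-
Prime implicants: -010, -101, 0-10, 101-
PI chart (minterm → PIs covering it):
  2 | -010,0-10
  5 | -101  (sole → essential)
  6 | 0-10  (sole → essential)
  10 | -010,101-
  13 | -101  (sole → essential)
Essential prime implicants: -101, 0-10

NO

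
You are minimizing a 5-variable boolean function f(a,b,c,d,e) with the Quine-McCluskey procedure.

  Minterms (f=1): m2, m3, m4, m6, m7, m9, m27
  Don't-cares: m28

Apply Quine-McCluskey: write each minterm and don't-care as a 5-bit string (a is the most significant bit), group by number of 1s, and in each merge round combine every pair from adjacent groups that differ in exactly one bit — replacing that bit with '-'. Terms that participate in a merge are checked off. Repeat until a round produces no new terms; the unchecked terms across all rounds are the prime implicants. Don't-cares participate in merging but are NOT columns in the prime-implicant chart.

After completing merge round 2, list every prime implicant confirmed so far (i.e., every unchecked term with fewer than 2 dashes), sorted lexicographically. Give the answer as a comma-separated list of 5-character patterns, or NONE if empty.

size-2^0 implicants → 00010(✓)  00011(✓)  00100(✓)  00110(✓)  00111(✓)  01001  11011  11100
size-2^1 implicants → 00-10(✓)  00-11(✓)  0001-(✓)  001-0  0011-(✓)
size-2^2 implicants → 00-1-
Unchecked terms (primes): 00-1-, 001-0, 01001, 11011, 11100

001-0, 01001, 11011, 11100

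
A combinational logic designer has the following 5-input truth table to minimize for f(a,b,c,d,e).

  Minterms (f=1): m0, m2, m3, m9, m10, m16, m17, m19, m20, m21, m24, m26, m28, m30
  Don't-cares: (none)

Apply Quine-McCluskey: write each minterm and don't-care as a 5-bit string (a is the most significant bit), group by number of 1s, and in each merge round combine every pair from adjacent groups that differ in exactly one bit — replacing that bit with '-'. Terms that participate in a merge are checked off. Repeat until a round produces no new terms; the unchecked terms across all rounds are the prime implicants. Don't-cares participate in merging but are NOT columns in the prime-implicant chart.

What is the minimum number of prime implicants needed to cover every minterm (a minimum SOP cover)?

Round 0: 00000✓ 00010✓ 00011✓ 01001 01010✓ 10000✓ 10001✓ 10011✓ 10100✓ 10101✓ 11000✓ 11010✓ 11100✓ 11110✓
Round 1: -0000 -0011 -1010 0-010 000-0 0001- 1-000✓ 1-100✓ 10-00✓ 10-01✓ 100-1 1000-✓ 1010-✓ 11-00✓ 11-10✓ 110-0✓ 111-0✓
Round 2: 1--00 10-0- 11--0
PIs = {-0000, -0011, -1010, 0-010, 000-0, 0001-, 01001, 1--00, 10-0-, 100-1, 11--0}
Coverage chart:
  m0: -0000,000-0
  m2: 0-010,000-0,0001-
  m3: -0011,0001-
  m9: 01001 ←essential
  m10: -1010,0-010
  m16: -0000,1--00,10-0-
  m17: 10-0-,100-1
  m19: -0011,100-1
  m20: 1--00,10-0-
  m21: 10-0- ←essential
  m24: 1--00,11--0
  m26: -1010,11--0
  m28: 1--00,11--0
  m30: 11--0 ←essential
Essential: 01001, 10-0-, 11--0
Petrick residual → -0000, -0011, 0-010
Min cover (6 terms): b'c'd'e' + b'c'de + a'c'de' + a'bc'd'e + ab'd' + abe'

6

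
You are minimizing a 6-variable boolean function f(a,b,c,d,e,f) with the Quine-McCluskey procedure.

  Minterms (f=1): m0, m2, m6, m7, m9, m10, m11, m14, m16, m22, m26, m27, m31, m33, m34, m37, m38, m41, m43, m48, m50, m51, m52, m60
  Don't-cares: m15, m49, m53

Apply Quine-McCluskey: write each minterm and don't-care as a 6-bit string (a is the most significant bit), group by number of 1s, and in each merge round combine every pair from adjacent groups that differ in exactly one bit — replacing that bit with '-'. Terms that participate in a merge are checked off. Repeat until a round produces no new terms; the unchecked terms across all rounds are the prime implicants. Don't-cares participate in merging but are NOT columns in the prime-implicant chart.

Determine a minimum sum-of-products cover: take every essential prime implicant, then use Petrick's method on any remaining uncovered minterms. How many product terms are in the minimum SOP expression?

10

[col 0] 000000*, 000010*, 000110*, 000111*, 001001*, 001010*, 001011*, 001110*, 001111*, 010000*, 010110*, 011010*, 011011*, 011111*, 100001*, 100010*, 100101*, 100110*, 101001*, 101011*, 110000*, 110001*, 110010*, 110011*, 110100*, 110101*, 111100*
[col 1] -00010*, -00110*, -01001*, -01011*, -10000, 0-0000, 0-0110, 0-1010*, 0-1011*, 0-1111*, 00-010*, 00-110*, 00-111*, 000-10*, 0000-0, 00011-*, 001-10*, 001-11*, 0010-1*, 00101-*, 00111-*, 011-11*, 01101-*, 1-0001*, 1-0010, 1-0101*, 10-001, 100-01*, 100-10*, 1010-1*, 11-100, 110-00*, 110-01*, 1100-0*, 1100-1*, 11000-*, 11001-*, 11010-*
[col 2] -00-10, -010-1, 0-1-11, 0-101-, 00--10, 00-11-, 001-1-, 1-0-01, 110-0-, 1100--
Prime implicants: -00-10, -010-1, -10000, 0-0000, 0-0110, 0-1-11, 0-101-, 00--10, 00-11-, 0000-0, 001-1-, 1-0-01, 1-0010, 10-001, 11-100, 110-0-, 1100--
PI chart (minterm → PIs covering it):
  0 | 0-0000,0000-0
  2 | -00-10,00--10,0000-0
  6 | -00-10,0-0110,00--10,00-11-
  7 | 00-11-  (sole → essential)
  9 | -010-1  (sole → essential)
  10 | 0-101-,00--10,001-1-
  11 | -010-1,0-1-11,0-101-,001-1-
  14 | 00--10,00-11-,001-1-
  16 | -10000,0-0000
  22 | 0-0110  (sole → essential)
  26 | 0-101-  (sole → essential)
  27 | 0-1-11,0-101-
  31 | 0-1-11  (sole → essential)
  33 | 1-0-01,10-001
  34 | -00-10,1-0010
  37 | 1-0-01  (sole → essential)
  38 | -00-10  (sole → essential)
  41 | -010-1,10-001
  43 | -010-1  (sole → essential)
  48 | -10000,110-0-,1100--
  50 | 1-0010,1100--
  51 | 1100--  (sole → essential)
  52 | 11-100,110-0-
  60 | 11-100  (sole → essential)
Essential prime implicants: -00-10, -010-1, 0-0110, 0-1-11, 0-101-, 00-11-, 1-0-01, 11-100, 1100--
Petrick residual → 0-0000
Minimum SOP uses 10 PIs: b'c'ef' + b'cd'f + a'c'd'e'f' + a'c'def' + a'cef + a'cd'e + a'b'de + ac'e'f + abde'f' + abc'd'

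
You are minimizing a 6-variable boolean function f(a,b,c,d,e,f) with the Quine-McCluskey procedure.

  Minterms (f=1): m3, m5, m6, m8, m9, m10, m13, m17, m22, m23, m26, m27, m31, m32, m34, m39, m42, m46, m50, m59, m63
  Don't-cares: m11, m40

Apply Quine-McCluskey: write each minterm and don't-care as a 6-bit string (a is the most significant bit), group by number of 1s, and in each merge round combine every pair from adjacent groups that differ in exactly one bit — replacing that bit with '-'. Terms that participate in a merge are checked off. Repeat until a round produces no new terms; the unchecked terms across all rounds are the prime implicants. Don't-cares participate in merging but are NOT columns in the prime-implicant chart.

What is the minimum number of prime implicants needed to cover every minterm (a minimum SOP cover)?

size-2^0 implicants → 000011(✓)  000101(✓)  000110(✓)  001000(✓)  001001(✓)  001010(✓)  001011(✓)  001101(✓)  010001  010110(✓)  010111(✓)  011010(✓)  011011(✓)  011111(✓)  100000(✓)  100010(✓)  100111  101000(✓)  101010(✓)  101110(✓)  110010(✓)  111011(✓)  111111(✓)
size-2^1 implicants → -01000(✓)  -01010(✓)  -11011(✓)  -11111(✓)  0-0110  0-1010(✓)  0-1011(✓)  00-011  00-101  001-01  0010-0(✓)  0010-1(✓)  00100-(✓)  00101-(✓)  01-111  01011-  011-11(✓)  01101-(✓)  1-0010  10-000(✓)  10-010(✓)  1000-0(✓)  101-10  1010-0(✓)  111-11(✓)
size-2^2 implicants → -010-0  -11-11  0-101-  0010--  10-0-0
Unchecked terms (primes): -010-0, -11-11, 0-0110, 0-101-, 00-011, 00-101, 001-01, 0010--, 01-111, 010001, 01011-, 1-0010, 10-0-0, 100111, 101-10
Minterm coverage:
  m3 ⊆ 00-011 [E]
  m5 ⊆ 00-101 [E]
  m6 ⊆ 0-0110 [E]
  m8 ⊆ -010-0,0010--
  m9 ⊆ 001-01,0010--
  m10 ⊆ -010-0,0-101-,0010--
  m13 ⊆ 00-101,001-01
  m17 ⊆ 010001 [E]
  m22 ⊆ 0-0110,01011-
  m23 ⊆ 01-111,01011-
  m26 ⊆ 0-101- [E]
  m27 ⊆ -11-11,0-101-
  m31 ⊆ -11-11,01-111
  m32 ⊆ 10-0-0 [E]
  m34 ⊆ 1-0010,10-0-0
  m39 ⊆ 100111 [E]
  m42 ⊆ -010-0,10-0-0,101-10
  m46 ⊆ 101-10 [E]
  m50 ⊆ 1-0010 [E]
  m59 ⊆ -11-11 [E]
  m63 ⊆ -11-11 [E]
E = {-11-11, 0-0110, 0-101-, 00-011, 00-101, 010001, 1-0010, 10-0-0, 100111, 101-10}
Petrick residual → 0010--, 01-111
Cover = bcef + a'c'def' + a'cd'e + a'b'd'ef + a'b'de'f + a'b'cd' + a'bdef + a'bc'd'e'f + ac'd'ef' + ab'd'f' + ab'c'def + ab'cef'  |cover|=12

12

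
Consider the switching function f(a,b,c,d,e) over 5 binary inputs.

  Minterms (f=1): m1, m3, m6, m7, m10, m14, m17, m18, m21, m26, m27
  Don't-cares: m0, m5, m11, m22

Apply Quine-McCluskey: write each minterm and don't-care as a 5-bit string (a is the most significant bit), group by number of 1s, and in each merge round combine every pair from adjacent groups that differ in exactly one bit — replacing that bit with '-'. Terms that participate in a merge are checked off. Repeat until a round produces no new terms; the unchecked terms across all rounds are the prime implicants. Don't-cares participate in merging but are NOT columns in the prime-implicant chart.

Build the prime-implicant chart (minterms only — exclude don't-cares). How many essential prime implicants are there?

2

size-2^0 implicants → 00000(✓)  00001(✓)  00011(✓)  00101(✓)  00110(✓)  00111(✓)  01010(✓)  01011(✓)  01110(✓)  10001(✓)  10010(✓)  10101(✓)  10110(✓)  11010(✓)  11011(✓)
size-2^1 implicants → -0001(✓)  -0101(✓)  -0110  -1010(✓)  -1011(✓)  0-011  0-110  00-01(✓)  00-11(✓)  000-1(✓)  0000-  001-1(✓)  0011-  01-10  0101-(✓)  1-010  10-01(✓)  10-10  1101-(✓)
size-2^2 implicants → -0-01  -101-  00--1
Unchecked terms (primes): -0-01, -0110, -101-, 0-011, 0-110, 00--1, 0000-, 0011-, 01-10, 1-010, 10-10
Minterm coverage:
  m1 ⊆ -0-01,00--1,0000-
  m3 ⊆ 0-011,00--1
  m6 ⊆ -0110,0-110,0011-
  m7 ⊆ 00--1,0011-
  m10 ⊆ -101-,01-10
  m14 ⊆ 0-110,01-10
  m17 ⊆ -0-01 [E]
  m18 ⊆ 1-010,10-10
  m21 ⊆ -0-01 [E]
  m26 ⊆ -101-,1-010
  m27 ⊆ -101- [E]
E = {-0-01, -101-}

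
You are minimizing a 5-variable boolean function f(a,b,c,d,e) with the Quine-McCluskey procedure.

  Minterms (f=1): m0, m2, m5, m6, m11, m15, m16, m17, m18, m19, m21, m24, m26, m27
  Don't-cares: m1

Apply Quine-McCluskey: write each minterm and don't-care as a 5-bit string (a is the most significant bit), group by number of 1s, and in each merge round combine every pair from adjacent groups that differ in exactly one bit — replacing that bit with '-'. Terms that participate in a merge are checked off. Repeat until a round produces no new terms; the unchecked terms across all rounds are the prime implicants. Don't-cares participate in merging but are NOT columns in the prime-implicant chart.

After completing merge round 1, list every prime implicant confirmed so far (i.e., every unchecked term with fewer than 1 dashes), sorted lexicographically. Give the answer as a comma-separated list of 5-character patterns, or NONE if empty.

NONE

size-2^0 implicants → 00000(✓)  00001(✓)  00010(✓)  00101(✓)  00110(✓)  01011(✓)  01111(✓)  10000(✓)  10001(✓)  10010(✓)  10011(✓)  10101(✓)  11000(✓)  11010(✓)  11011(✓)
size-2^1 implicants → -0000(✓)  -0001(✓)  -0010(✓)  -0101(✓)  -1011  00-01(✓)  00-10  000-0(✓)  0000-(✓)  01-11  1-000(✓)  1-010(✓)  1-011(✓)  10-01(✓)  100-0(✓)  100-1(✓)  1000-(✓)  1001-(✓)  110-0(✓)  1101-(✓)
size-2^2 implicants → -0-01  -00-0  -000-  1-0-0  1-01-  100--
Unchecked terms (primes): -0-01, -00-0, -000-, -1011, 00-10, 01-11, 1-0-0, 1-01-, 100--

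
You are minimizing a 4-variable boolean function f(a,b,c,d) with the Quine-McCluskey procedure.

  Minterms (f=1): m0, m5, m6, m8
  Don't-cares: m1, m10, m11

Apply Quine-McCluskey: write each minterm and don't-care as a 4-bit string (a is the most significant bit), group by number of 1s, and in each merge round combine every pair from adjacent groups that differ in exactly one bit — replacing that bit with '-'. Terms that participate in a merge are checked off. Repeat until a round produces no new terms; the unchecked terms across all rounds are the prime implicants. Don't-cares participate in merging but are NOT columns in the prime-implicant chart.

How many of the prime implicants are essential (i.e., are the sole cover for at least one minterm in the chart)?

size-2^0 implicants → 0000(✓)  0001(✓)  0101(✓)  0110  1000(✓)  1010(✓)  1011(✓)
size-2^1 implicants → -000  0-01  000-  10-0  101-
Unchecked terms (primes): -000, 0-01, 000-, 0110, 10-0, 101-
Minterm coverage:
  m0 ⊆ -000,000-
  m5 ⊆ 0-01 [E]
  m6 ⊆ 0110 [E]
  m8 ⊆ -000,10-0
E = {0-01, 0110}

2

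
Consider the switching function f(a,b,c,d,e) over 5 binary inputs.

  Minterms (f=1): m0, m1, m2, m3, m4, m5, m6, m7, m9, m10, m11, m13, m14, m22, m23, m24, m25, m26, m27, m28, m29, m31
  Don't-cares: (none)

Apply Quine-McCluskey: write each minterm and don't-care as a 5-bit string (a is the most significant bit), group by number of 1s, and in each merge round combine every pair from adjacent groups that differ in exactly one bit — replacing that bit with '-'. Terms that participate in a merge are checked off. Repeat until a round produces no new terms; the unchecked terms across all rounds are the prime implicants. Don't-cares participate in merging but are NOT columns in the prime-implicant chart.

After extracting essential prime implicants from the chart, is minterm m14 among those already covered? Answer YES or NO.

YES

Round 0: 00000✓ 00001✓ 00010✓ 00011✓ 00100✓ 00101✓ 00110✓ 00111✓ 01001✓ 01010✓ 01011✓ 01101✓ 01110✓ 10110✓ 10111✓ 11000✓ 11001✓ 11010✓ 11011✓ 11100✓ 11101✓ 11111✓
Round 1: -0110✓ -0111✓ -1001✓ -1010✓ -1011✓ -1101✓ 0-001✓ 0-010✓ 0-011✓ 0-101✓ 0-110✓ 00-00✓ 00-01✓ 00-10✓ 00-11✓ 000-0✓ 000-1✓ 0000-✓ 0001-✓ 001-0✓ 001-1✓ 0010-✓ 0011-✓ 01-01✓ 01-10✓ 010-1✓ 0101-✓ 1-111 1011-✓ 11-00✓ 11-01✓ 11-11✓ 110-0✓ 110-1✓ 1100-✓ 1101-✓ 111-1✓ 1110-✓
Round 2: -011- -1-01 -10-1 -101- 0--01 0--10 0-0-1 0-01- 00--0✓ 00--1✓ 00-0-✓ 00-1-✓ 000--✓ 001--✓ 11--1 11-0- 110--
Round 3: 00---
PIs = {-011-, -1-01, -10-1, -101-, 0--01, 0--10, 0-0-1, 0-01-, 00---, 1-111, 11--1, 11-0-, 110--}
Coverage chart:
  m0: 00--- ←essential
  m1: 0--01,0-0-1,00---
  m2: 0--10,0-01-,00---
  m3: 0-0-1,0-01-,00---
  m4: 00--- ←essential
  m5: 0--01,00---
  m6: -011-,0--10,00---
  m7: -011-,00---
  m9: -1-01,-10-1,0--01,0-0-1
  m10: -101-,0--10,0-01-
  m11: -10-1,-101-,0-0-1,0-01-
  m13: -1-01,0--01
  m14: 0--10 ←essential
  m22: -011- ←essential
  m23: -011-,1-111
  m24: 11-0-,110--
  m25: -1-01,-10-1,11--1,11-0-,110--
  m26: -101-,110--
  m27: -10-1,-101-,11--1,110--
  m28: 11-0- ←essential
  m29: -1-01,11--1,11-0-
  m31: 1-111,11--1
Essential: -011-, 0--10, 00---, 11-0-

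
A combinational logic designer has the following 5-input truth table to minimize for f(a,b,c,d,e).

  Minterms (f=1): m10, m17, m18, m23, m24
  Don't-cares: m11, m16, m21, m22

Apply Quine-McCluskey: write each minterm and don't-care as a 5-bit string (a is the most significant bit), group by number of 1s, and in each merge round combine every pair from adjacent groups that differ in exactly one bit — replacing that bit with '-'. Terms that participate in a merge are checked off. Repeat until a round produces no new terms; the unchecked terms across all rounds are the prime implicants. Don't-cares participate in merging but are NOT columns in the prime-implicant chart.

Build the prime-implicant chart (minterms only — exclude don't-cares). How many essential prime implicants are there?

[col 0] 01010*, 01011*, 10000*, 10001*, 10010*, 10101*, 10110*, 10111*, 11000*
[col 1] 0101-, 1-000, 10-01, 10-10, 100-0, 1000-, 101-1, 1011-
Prime implicants: 0101-, 1-000, 10-01, 10-10, 100-0, 1000-, 101-1, 1011-
PI chart (minterm → PIs covering it):
  10 | 0101-  (sole → essential)
  17 | 10-01,1000-
  18 | 10-10,100-0
  23 | 101-1,1011-
  24 | 1-000  (sole → essential)
Essential prime implicants: 0101-, 1-000

2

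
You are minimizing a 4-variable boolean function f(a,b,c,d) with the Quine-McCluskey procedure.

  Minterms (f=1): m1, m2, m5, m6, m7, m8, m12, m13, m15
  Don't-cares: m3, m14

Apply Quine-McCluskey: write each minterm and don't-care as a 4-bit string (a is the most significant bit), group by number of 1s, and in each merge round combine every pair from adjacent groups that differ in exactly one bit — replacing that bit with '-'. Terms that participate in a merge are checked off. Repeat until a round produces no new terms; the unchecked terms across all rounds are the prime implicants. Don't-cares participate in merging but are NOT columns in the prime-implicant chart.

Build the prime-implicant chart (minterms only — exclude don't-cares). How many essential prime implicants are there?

3

size-2^0 implicants → 0001(✓)  0010(✓)  0011(✓)  0101(✓)  0110(✓)  0111(✓)  1000(✓)  1100(✓)  1101(✓)  1110(✓)  1111(✓)
size-2^1 implicants → -101(✓)  -110(✓)  -111(✓)  0-01(✓)  0-10(✓)  0-11(✓)  00-1(✓)  001-(✓)  01-1(✓)  011-(✓)  1-00  11-0(✓)  11-1(✓)  110-(✓)  111-(✓)
size-2^2 implicants → -1-1  -11-  0--1  0-1-  11--
Unchecked terms (primes): -1-1, -11-, 0--1, 0-1-, 1-00, 11--
Minterm coverage:
  m1 ⊆ 0--1 [E]
  m2 ⊆ 0-1- [E]
  m5 ⊆ -1-1,0--1
  m6 ⊆ -11-,0-1-
  m7 ⊆ -1-1,-11-,0--1,0-1-
  m8 ⊆ 1-00 [E]
  m12 ⊆ 1-00,11--
  m13 ⊆ -1-1,11--
  m15 ⊆ -1-1,-11-,11--
E = {0--1, 0-1-, 1-00}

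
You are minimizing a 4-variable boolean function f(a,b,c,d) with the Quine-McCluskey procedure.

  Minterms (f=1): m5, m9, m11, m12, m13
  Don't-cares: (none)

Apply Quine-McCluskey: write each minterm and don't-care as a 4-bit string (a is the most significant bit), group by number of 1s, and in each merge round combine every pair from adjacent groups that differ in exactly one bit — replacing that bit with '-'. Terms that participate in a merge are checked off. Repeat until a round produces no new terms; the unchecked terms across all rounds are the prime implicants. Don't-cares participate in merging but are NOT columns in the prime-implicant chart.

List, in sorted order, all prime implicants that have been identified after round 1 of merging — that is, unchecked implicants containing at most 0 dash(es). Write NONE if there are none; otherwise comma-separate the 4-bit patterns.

NONE

Round 0: 0101✓ 1001✓ 1011✓ 1100✓ 1101✓
Round 1: -101 1-01 10-1 110-
PIs = {-101, 1-01, 10-1, 110-}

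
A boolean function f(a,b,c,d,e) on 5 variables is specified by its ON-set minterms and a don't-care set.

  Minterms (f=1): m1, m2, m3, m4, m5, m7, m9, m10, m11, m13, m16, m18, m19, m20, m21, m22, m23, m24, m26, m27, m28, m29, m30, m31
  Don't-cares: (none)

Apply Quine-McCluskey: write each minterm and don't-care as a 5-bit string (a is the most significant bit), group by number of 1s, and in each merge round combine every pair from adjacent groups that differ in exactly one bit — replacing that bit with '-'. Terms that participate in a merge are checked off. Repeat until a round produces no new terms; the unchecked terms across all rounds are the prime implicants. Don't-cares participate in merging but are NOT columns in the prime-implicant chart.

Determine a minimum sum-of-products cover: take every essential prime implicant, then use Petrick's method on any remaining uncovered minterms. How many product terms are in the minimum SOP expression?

[col 0] 00001*, 00010*, 00011*, 00100*, 00101*, 00111*, 01001*, 01010*, 01011*, 01101*, 10000*, 10010*, 10011*, 10100*, 10101*, 10110*, 10111*, 11000*, 11010*, 11011*, 11100*, 11101*, 11110*, 11111*
[col 1] -0010*, -0011*, -0100*, -0101*, -0111*, -1010*, -1011*, -1101*, 0-001*, 0-010*, 0-011*, 0-101*, 00-01*, 00-11*, 000-1*, 0001-*, 001-1*, 0010-*, 01-01*, 010-1*, 0101-*, 1-000*, 1-010*, 1-011*, 1-100*, 1-101*, 1-110*, 1-111*, 10-00*, 10-10*, 10-11*, 100-0*, 1001-*, 101-0*, 101-1*, 1010-*, 1011-*, 11-00*, 11-10*, 11-11*, 110-0*, 1101-*, 111-0*, 111-1*, 1110-*, 1111-*
[col 2] --010*, --011*, --101, -0-11, -001-*, -01-1, -010-, -101-*, 0--01, 0-0-1, 0-01-*, 00--1, 1--00*, 1--10*, 1--11*, 1-0-0*, 1-01-*, 1-1-0*, 1-1-1*, 1-10-*, 1-11-*, 10--0*, 10-1-*, 101--*, 11--0*, 11-1-*, 111--*
[col 3] --01-, 1---0, 1--1-, 1-1--
Prime implicants: --01-, --101, -0-11, -01-1, -010-, 0--01, 0-0-1, 00--1, 1---0, 1--1-, 1-1--
PI chart (minterm → PIs covering it):
  1 | 0--01,0-0-1,00--1
  2 | --01-  (sole → essential)
  3 | --01-,-0-11,0-0-1,00--1
  4 | -010-  (sole → essential)
  5 | --101,-01-1,-010-,0--01,00--1
  7 | -0-11,-01-1,00--1
  9 | 0--01,0-0-1
  10 | --01-  (sole → essential)
  11 | --01-,0-0-1
  13 | --101,0--01
  16 | 1---0  (sole → essential)
  18 | --01-,1---0,1--1-
  19 | --01-,-0-11,1--1-
  20 | -010-,1---0,1-1--
  21 | --101,-01-1,-010-,1-1--
  22 | 1---0,1--1-,1-1--
  23 | -0-11,-01-1,1--1-,1-1--
  24 | 1---0  (sole → essential)
  26 | --01-,1---0,1--1-
  27 | --01-,1--1-
  28 | 1---0,1-1--
  29 | --101,1-1--
  30 | 1---0,1--1-,1-1--
  31 | 1--1-,1-1--
Essential prime implicants: --01-, -010-, 1---0
Petrick residual → -0-11, 0--01, 1-1--
Minimum SOP uses 6 PIs: c'd + b'de + b'cd' + a'd'e + ae' + ac

6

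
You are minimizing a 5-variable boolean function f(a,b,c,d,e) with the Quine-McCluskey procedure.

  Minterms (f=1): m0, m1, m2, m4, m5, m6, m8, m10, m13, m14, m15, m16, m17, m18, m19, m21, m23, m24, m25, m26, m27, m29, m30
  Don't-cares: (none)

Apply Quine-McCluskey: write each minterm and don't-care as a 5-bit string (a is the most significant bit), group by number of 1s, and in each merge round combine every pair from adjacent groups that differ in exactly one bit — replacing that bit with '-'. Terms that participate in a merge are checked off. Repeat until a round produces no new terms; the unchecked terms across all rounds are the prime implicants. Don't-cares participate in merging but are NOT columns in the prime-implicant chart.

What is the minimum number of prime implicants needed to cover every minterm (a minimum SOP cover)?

[col 0] 00000*, 00001*, 00010*, 00100*, 00101*, 00110*, 01000*, 01010*, 01101*, 01110*, 01111*, 10000*, 10001*, 10010*, 10011*, 10101*, 10111*, 11000*, 11001*, 11010*, 11011*, 11101*, 11110*
[col 1] -0000*, -0001*, -0010*, -0101*, -1000*, -1010*, -1101*, -1110*, 0-000*, 0-010*, 0-101*, 0-110*, 00-00*, 00-01*, 00-10*, 000-0*, 0000-*, 001-0*, 0010-*, 01-10*, 010-0*, 011-1, 0111-, 1-000*, 1-001*, 1-010*, 1-011*, 1-101*, 10-01*, 10-11*, 100-0*, 100-1*, 1000-*, 1001-*, 101-1*, 11-01*, 11-10*, 110-0*, 110-1*, 1100-*, 1101-*
[col 2] --000*, --010*, --101, -0-01, -00-0*, -000-, -1-10, -10-0*, 0--10, 0-0-0*, 00--0, 00-0-, 1--01, 1-0-0*, 1-0-1*, 1-00-*, 1-01-*, 10--1, 100--*, 110--*
[col 3] --0-0, 1-0--
Prime implicants: --0-0, --101, -0-01, -000-, -1-10, 0--10, 00--0, 00-0-, 011-1, 0111-, 1--01, 1-0--, 10--1
PI chart (minterm → PIs covering it):
  0 | --0-0,-000-,00--0,00-0-
  1 | -0-01,-000-,00-0-
  2 | --0-0,0--10,00--0
  4 | 00--0,00-0-
  5 | --101,-0-01,00-0-
  6 | 0--10,00--0
  8 | --0-0  (sole → essential)
  10 | --0-0,-1-10,0--10
  13 | --101,011-1
  14 | -1-10,0--10,0111-
  15 | 011-1,0111-
  16 | --0-0,-000-,1-0--
  17 | -0-01,-000-,1--01,1-0--,10--1
  18 | --0-0,1-0--
  19 | 1-0--,10--1
  21 | --101,-0-01,1--01,10--1
  23 | 10--1  (sole → essential)
  24 | --0-0,1-0--
  25 | 1--01,1-0--
  26 | --0-0,-1-10,1-0--
  27 | 1-0--  (sole → essential)
  29 | --101,1--01
  30 | -1-10  (sole → essential)
Essential prime implicants: --0-0, -1-10, 1-0--, 10--1
Petrick residual → --101, -0-01, 00--0, 011-1
Minimum SOP uses 8 PIs: c'e' + cd'e + b'd'e + bde' + a'b'e' + a'bce + ac' + ab'e

8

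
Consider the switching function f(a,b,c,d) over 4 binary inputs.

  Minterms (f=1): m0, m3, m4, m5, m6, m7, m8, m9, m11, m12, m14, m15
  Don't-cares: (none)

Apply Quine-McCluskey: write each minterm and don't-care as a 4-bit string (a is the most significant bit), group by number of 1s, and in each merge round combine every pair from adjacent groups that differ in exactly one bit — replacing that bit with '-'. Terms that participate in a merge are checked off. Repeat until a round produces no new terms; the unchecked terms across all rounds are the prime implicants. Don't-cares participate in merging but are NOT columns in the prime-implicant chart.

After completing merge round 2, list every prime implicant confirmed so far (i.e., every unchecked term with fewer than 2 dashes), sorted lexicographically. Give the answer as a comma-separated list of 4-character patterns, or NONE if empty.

Round 0: 0000✓ 0011✓ 0100✓ 0101✓ 0110✓ 0111✓ 1000✓ 1001✓ 1011✓ 1100✓ 1110✓ 1111✓
Round 1: -000✓ -011✓ -100✓ -110✓ -111✓ 0-00✓ 0-11✓ 01-0✓ 01-1✓ 010-✓ 011-✓ 1-00✓ 1-11✓ 10-1 100- 11-0✓ 111-✓
Round 2: --00 --11 -1-0 -11- 01--
PIs = {--00, --11, -1-0, -11-, 01--, 10-1, 100-}

10-1, 100-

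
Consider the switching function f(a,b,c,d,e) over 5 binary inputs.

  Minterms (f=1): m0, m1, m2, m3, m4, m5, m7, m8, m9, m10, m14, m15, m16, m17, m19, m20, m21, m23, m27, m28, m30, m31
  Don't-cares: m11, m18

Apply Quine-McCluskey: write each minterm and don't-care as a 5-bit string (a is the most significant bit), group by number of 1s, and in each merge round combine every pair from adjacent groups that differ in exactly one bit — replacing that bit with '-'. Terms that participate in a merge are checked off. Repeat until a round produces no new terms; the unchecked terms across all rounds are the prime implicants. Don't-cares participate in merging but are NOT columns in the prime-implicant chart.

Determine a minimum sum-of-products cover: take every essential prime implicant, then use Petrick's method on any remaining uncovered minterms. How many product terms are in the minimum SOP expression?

5

size-2^0 implicants → 00000(✓)  00001(✓)  00010(✓)  00011(✓)  00100(✓)  00101(✓)  00111(✓)  01000(✓)  01001(✓)  01010(✓)  01011(✓)  01110(✓)  01111(✓)  10000(✓)  10001(✓)  10010(✓)  10011(✓)  10100(✓)  10101(✓)  10111(✓)  11011(✓)  11100(✓)  11110(✓)  11111(✓)
size-2^1 implicants → -0000(✓)  -0001(✓)  -0010(✓)  -0011(✓)  -0100(✓)  -0101(✓)  -0111(✓)  -1011(✓)  -1110(✓)  -1111(✓)  0-000(✓)  0-001(✓)  0-010(✓)  0-011(✓)  0-111(✓)  00-00(✓)  00-01(✓)  00-11(✓)  000-0(✓)  000-1(✓)  0000-(✓)  0001-(✓)  001-1(✓)  0010-(✓)  01-10(✓)  01-11(✓)  010-0(✓)  010-1(✓)  0100-(✓)  0101-(✓)  0111-(✓)  1-011(✓)  1-100  1-111(✓)  10-00(✓)  10-01(✓)  10-11(✓)  100-0(✓)  100-1(✓)  1000-(✓)  1001-(✓)  101-1(✓)  1010-(✓)  11-11(✓)  111-0  1111-(✓)
size-2^2 implicants → --011(✓)  --111(✓)  -0-00(✓)  -0-01(✓)  -0-11(✓)  -00-0(✓)  -00-1(✓)  -000-(✓)  -001-(✓)  -01-1(✓)  -010-(✓)  -1-11(✓)  -111-  0--11(✓)  0-0-0(✓)  0-0-1(✓)  0-00-(✓)  0-01-(✓)  00--1(✓)  00-0-(✓)  000--(✓)  01-1-  010--(✓)  1--11(✓)  10--1(✓)  10-0-(✓)  100--(✓)
size-2^3 implicants → ---11  -0--1  -0-0-  -00--  0-0--
Unchecked terms (primes): ---11, -0--1, -0-0-, -00--, -111-, 0-0--, 01-1-, 1-100, 111-0
Minterm coverage:
  m0 ⊆ -0-0-,-00--,0-0--
  m1 ⊆ -0--1,-0-0-,-00--,0-0--
  m2 ⊆ -00--,0-0--
  m3 ⊆ ---11,-0--1,-00--,0-0--
  m4 ⊆ -0-0- [E]
  m5 ⊆ -0--1,-0-0-
  m7 ⊆ ---11,-0--1
  m8 ⊆ 0-0-- [E]
  m9 ⊆ 0-0-- [E]
  m10 ⊆ 0-0--,01-1-
  m14 ⊆ -111-,01-1-
  m15 ⊆ ---11,-111-,01-1-
  m16 ⊆ -0-0-,-00--
  m17 ⊆ -0--1,-0-0-,-00--
  m19 ⊆ ---11,-0--1,-00--
  m20 ⊆ -0-0-,1-100
  m21 ⊆ -0--1,-0-0-
  m23 ⊆ ---11,-0--1
  m27 ⊆ ---11 [E]
  m28 ⊆ 1-100,111-0
  m30 ⊆ -111-,111-0
  m31 ⊆ ---11,-111-
E = {---11, -0-0-, 0-0--}
Petrick residual → -111-, 1-100
Cover = de + b'd' + bcd + a'c' + acd'e'  |cover|=5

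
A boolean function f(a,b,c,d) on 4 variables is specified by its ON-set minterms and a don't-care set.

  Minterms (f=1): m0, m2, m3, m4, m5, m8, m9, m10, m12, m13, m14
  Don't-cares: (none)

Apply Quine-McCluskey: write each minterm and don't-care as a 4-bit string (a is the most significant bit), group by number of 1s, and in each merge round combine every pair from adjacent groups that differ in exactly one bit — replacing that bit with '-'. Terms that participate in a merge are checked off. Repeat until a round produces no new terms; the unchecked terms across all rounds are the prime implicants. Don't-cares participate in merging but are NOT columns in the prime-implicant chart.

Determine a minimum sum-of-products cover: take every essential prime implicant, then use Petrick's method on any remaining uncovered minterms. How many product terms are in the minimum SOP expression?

size-2^0 implicants → 0000(✓)  0010(✓)  0011(✓)  0100(✓)  0101(✓)  1000(✓)  1001(✓)  1010(✓)  1100(✓)  1101(✓)  1110(✓)
size-2^1 implicants → -000(✓)  -010(✓)  -100(✓)  -101(✓)  0-00(✓)  00-0(✓)  001-  010-(✓)  1-00(✓)  1-01(✓)  1-10(✓)  10-0(✓)  100-(✓)  11-0(✓)  110-(✓)
size-2^2 implicants → --00  -0-0  -10-  1--0  1-0-
Unchecked terms (primes): --00, -0-0, -10-, 001-, 1--0, 1-0-
Minterm coverage:
  m0 ⊆ --00,-0-0
  m2 ⊆ -0-0,001-
  m3 ⊆ 001- [E]
  m4 ⊆ --00,-10-
  m5 ⊆ -10- [E]
  m8 ⊆ --00,-0-0,1--0,1-0-
  m9 ⊆ 1-0- [E]
  m10 ⊆ -0-0,1--0
  m12 ⊆ --00,-10-,1--0,1-0-
  m13 ⊆ -10-,1-0-
  m14 ⊆ 1--0 [E]
E = {-10-, 001-, 1--0, 1-0-}
Petrick residual → --00
Cover = c'd' + bc' + a'b'c + ad' + ac'  |cover|=5

5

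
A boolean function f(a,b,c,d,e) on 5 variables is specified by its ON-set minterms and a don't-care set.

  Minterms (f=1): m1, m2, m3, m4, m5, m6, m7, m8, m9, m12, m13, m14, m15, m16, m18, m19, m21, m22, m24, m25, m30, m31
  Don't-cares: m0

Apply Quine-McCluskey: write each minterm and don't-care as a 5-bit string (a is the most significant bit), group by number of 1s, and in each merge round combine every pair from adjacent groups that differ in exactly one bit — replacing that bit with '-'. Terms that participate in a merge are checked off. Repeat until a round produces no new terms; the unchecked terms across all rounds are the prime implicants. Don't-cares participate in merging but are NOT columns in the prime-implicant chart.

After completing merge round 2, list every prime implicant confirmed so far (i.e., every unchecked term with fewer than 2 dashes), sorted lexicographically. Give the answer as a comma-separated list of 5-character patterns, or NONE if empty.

size-2^0 implicants → 00000(✓)  00001(✓)  00010(✓)  00011(✓)  00100(✓)  00101(✓)  00110(✓)  00111(✓)  01000(✓)  01001(✓)  01100(✓)  01101(✓)  01110(✓)  01111(✓)  10000(✓)  10010(✓)  10011(✓)  10101(✓)  10110(✓)  11000(✓)  11001(✓)  11110(✓)  11111(✓)
size-2^1 implicants → -0000(✓)  -0010(✓)  -0011(✓)  -0101  -0110(✓)  -1000(✓)  -1001(✓)  -1110(✓)  -1111(✓)  0-000(✓)  0-001(✓)  0-100(✓)  0-101(✓)  0-110(✓)  0-111(✓)  00-00(✓)  00-01(✓)  00-10(✓)  00-11(✓)  000-0(✓)  000-1(✓)  0000-(✓)  0001-(✓)  001-0(✓)  001-1(✓)  0010-(✓)  0011-(✓)  01-00(✓)  01-01(✓)  0100-(✓)  011-0(✓)  011-1(✓)  0110-(✓)  0111-(✓)  1-000(✓)  1-110(✓)  10-10(✓)  100-0(✓)  1001-(✓)  1100-(✓)  1111-(✓)
size-2^2 implicants → --000  --110  -0-10  -00-0  -001-  -100-  -111-  0--00(✓)  0--01(✓)  0-00-(✓)  0-1-0(✓)  0-1-1(✓)  0-10-(✓)  0-11-(✓)  00--0(✓)  00--1(✓)  00-0-(✓)  00-1-(✓)  000--(✓)  001--(✓)  01-0-(✓)  011--(✓)
size-2^3 implicants → 0--0-  0-1--  00---
Unchecked terms (primes): --000, --110, -0-10, -00-0, -001-, -0101, -100-, -111-, 0--0-, 0-1--, 00---

-0101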